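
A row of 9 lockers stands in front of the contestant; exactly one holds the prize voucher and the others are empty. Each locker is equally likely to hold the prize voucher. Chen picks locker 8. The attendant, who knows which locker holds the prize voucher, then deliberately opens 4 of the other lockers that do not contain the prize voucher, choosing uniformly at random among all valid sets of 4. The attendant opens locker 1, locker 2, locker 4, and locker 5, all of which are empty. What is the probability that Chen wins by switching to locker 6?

2/9

Condition on the true location of the prize voucher.
If it is in any of lockers 1, 2, 4, and 5 (prior 1/9 each): that locker was opened and seen not to hold the prize — ruled out; weight (1/9)·0 = 0 each.
If it is in any of lockers 3, 6, 7, and 9 (prior 1/9 each): the attendant has 35 equally likely choices, so probability 1/35; weight (1/9)·(1/35) = 1/315 each.
If it is in locker 8 (prior 1/9): the attendant has 70 equally likely choices, so probability 1/70; weight (1/9)·(1/70) = 1/630.
The weights sum to 1/70.
So P(the prize voucher in locker 6 | the attendant opened locker 1, locker 2, locker 4, and locker 5) = (1/315) / (1/70) = 2/9.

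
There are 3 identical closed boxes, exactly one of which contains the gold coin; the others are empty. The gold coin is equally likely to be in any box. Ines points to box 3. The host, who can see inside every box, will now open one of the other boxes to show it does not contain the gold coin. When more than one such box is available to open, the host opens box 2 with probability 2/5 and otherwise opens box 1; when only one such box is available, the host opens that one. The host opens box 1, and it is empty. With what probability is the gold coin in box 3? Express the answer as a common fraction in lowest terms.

Apply Bayes' rule, conditioning on where the gold coin actually is.
If it is in box 1 (prior 1/3): the host opened box 1, so this case is ruled out; weight (1/3)·0 = 0.
If it is in box 2 (prior 1/3): only box 1 is available, probability 1; weight (1/3)·1 = 1/3.
If it is in box 3 (prior 1/3): box 2 is available but not opened, probability 3/5; weight (1/3)·(3/5) = 1/5.
The weights sum to 8/15.
So P(the gold coin in box 3 | the host opened box 1) = (1/5) / (8/15) = 3/8.

3/8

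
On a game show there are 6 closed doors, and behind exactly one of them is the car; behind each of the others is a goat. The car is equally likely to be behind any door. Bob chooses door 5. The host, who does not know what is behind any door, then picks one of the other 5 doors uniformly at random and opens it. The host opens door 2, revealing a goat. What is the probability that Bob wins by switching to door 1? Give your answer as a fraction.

1/5

Because the host chose which door to open without knowing where the car is, the choice is independent of the prize location. Learning that door 2 does not hold the car simply rules out that one location and leaves the remaining 5 doors still equally likely by symmetry.
So P(the car behind door 1) = 1/5.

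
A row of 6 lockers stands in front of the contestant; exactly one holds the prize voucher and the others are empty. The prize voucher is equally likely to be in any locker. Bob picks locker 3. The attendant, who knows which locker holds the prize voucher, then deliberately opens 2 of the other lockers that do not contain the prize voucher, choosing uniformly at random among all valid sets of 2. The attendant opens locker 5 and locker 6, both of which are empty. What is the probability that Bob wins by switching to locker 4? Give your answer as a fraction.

Apply Bayes' rule, conditioning on where the prize voucher actually is.
If it is in any of lockers 1, 2, and 4 (prior 1/6 each): the attendant has 6 equally likely choices, so probability 1/6; weight (1/6)·(1/6) = 1/36 each.
If it is in locker 3 (prior 1/6): the attendant has 10 equally likely choices, so probability 1/10; weight (1/6)·(1/10) = 1/60.
If it is in either of lockers 5 and 6 (prior 1/6 each): that locker was opened and seen not to hold the prize — ruled out; weight (1/6)·0 = 0 each.
The weights sum to 1/10.
So P(the prize voucher in locker 4 | the attendant opened locker 5 and locker 6) = (1/36) / (1/10) = 5/18.

5/18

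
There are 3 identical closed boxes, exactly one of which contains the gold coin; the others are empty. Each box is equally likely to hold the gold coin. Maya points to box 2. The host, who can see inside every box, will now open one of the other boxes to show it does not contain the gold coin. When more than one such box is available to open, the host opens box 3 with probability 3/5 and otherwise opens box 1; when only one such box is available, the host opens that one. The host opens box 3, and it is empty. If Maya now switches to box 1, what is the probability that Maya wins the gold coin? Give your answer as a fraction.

Consider each possible location of the gold coin in turn.
If it is in box 1 (prior 1/3): only box 3 is available, probability 1; weight (1/3)·1 = 1/3.
If it is in box 2 (prior 1/3): box 3 is available, opened with probability 3/5; weight (1/3)·(3/5) = 1/5.
If it is in box 3 (prior 1/3): the host opened box 3, so this case is ruled out; weight (1/3)·0 = 0.
The weights sum to 8/15.
So P(the gold coin in box 1 | the host opened box 3) = (1/3) / (8/15) = 5/8.

5/8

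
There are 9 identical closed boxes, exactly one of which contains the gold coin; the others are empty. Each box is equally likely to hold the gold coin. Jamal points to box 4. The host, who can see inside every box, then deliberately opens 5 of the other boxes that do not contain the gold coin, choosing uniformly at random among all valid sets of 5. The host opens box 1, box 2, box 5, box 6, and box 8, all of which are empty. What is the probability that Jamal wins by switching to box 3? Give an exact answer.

8/27

Apply Bayes' rule, conditioning on where the gold coin actually is.
If it is in any of boxes 1, 2, 5, 6, and 8 (prior 1/9 each): that box was opened and seen not to hold the prize — ruled out; weight (1/9)·0 = 0 each.
If it is in any of boxes 3, 7, and 9 (prior 1/9 each): the host has 21 equally likely choices, so probability 1/21; weight (1/9)·(1/21) = 1/189 each.
If it is in box 4 (prior 1/9): the host has 56 equally likely choices, so probability 1/56; weight (1/9)·(1/56) = 1/504.
The weights sum to 1/56.
So P(the gold coin in box 3 | the host opened box 1, box 2, box 5, box 6, and box 8) = (1/189) / (1/56) = 8/27.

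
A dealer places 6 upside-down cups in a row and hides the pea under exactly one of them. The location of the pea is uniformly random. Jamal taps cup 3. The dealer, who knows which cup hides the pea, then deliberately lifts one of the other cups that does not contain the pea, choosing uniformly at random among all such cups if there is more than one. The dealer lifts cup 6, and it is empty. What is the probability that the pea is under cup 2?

5/24

Condition on the true location of the pea.
If it is under any of cups 1, 2, 4, and 5 (prior 1/6 each): the dealer has 4 equally likely choices, so probability 1/4; weight (1/6)·(1/4) = 1/24 each.
If it is under cup 3 (prior 1/6): the dealer has 5 equally likely choices, so probability 1/5; weight (1/6)·(1/5) = 1/30.
If it is under cup 6 (prior 1/6): the dealer opened cup 6, so this case is ruled out; weight (1/6)·0 = 0.
The weights sum to 1/5.
So P(the pea under cup 2 | the dealer opened cup 6) = (1/24) / (1/5) = 5/24.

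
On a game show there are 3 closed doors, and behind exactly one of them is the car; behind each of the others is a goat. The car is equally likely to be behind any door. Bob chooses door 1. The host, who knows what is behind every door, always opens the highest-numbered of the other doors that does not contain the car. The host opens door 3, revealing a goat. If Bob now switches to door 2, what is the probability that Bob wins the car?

Condition on the true location of the car.
If it is behind either of doors 1 and 2 (prior 1/3 each): door 3 is the highest-numbered option available, probability 1; weight (1/3)·1 = 1/3 each.
If it is behind door 3 (prior 1/3): the host opened door 3, so this case is ruled out; weight (1/3)·0 = 0.
The weights sum to 2/3.
So P(the car behind door 2 | the host opened door 3) = (1/3) / (2/3) = 1/2.

1/2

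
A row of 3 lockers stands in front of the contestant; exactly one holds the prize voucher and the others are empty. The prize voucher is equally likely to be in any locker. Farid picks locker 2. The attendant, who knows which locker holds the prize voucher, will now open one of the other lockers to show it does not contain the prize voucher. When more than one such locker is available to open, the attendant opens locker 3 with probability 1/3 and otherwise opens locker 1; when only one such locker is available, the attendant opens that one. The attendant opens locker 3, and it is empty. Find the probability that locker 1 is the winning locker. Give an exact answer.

Consider each possible location of the prize voucher in turn.
If it is in locker 1 (prior 1/3): only locker 3 is available, probability 1; weight (1/3)·1 = 1/3.
If it is in locker 2 (prior 1/3): locker 3 is available, opened with probability 1/3; weight (1/3)·(1/3) = 1/9.
If it is in locker 3 (prior 1/3): the attendant opened locker 3, so this case is ruled out; weight (1/3)·0 = 0.
The weights sum to 4/9.
So P(the prize voucher in locker 1 | the attendant opened locker 3) = (1/3) / (4/9) = 3/4.

3/4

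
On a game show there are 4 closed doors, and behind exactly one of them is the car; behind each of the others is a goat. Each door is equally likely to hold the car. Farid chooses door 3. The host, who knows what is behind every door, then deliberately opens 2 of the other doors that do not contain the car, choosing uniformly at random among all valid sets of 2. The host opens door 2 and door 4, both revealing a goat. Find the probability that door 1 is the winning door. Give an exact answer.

Condition on the true location of the car.
If it is behind door 1 (prior 1/4): the host has no choice, probability 1; weight (1/4)·1 = 1/4.
If it is behind either of doors 2 and 4 (prior 1/4 each): that door was opened and seen not to hold the prize — ruled out; weight (1/4)·0 = 0 each.
If it is behind door 3 (prior 1/4): the host has 3 equally likely choices, so probability 1/3; weight (1/4)·(1/3) = 1/12.
The weights sum to 1/3.
So P(the car behind door 1 | the host opened door 2 and door 4) = (1/4) / (1/3) = 3/4.

3/4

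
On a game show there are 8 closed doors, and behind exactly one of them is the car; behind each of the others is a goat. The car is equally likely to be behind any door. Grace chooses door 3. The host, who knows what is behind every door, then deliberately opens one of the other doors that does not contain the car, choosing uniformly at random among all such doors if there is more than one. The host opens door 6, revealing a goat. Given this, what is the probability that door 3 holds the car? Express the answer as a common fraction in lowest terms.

Consider each possible location of the car in turn.
If it is behind any of doors 1, 2, 4, 5, 7, and 8 (prior 1/8 each): the host has 6 equally likely choices, so probability 1/6; weight (1/8)·(1/6) = 1/48 each.
If it is behind door 3 (prior 1/8): the host has 7 equally likely choices, so probability 1/7; weight (1/8)·(1/7) = 1/56.
If it is behind door 6 (prior 1/8): the host opened door 6, so this case is ruled out; weight (1/8)·0 = 0.
The weights sum to 1/7.
So P(the car behind door 3 | the host opened door 6) = (1/56) / (1/7) = 1/8.

1/8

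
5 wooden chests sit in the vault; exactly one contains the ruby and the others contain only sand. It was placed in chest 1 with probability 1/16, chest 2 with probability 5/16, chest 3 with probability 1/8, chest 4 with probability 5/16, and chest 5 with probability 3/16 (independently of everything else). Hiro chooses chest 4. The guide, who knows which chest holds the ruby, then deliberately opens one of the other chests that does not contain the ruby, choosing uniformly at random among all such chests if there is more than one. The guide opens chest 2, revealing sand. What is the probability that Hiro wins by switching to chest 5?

4/13

Consider each possible location of the ruby in turn.
If it is in chest 1 (prior 1/16): the guide has 3 equally likely choices, so probability 1/3; weight (1/16)·(1/3) = 1/48.
If it is in chest 2 (prior 5/16): the guide opened chest 2, so this case is ruled out; weight (5/16)·0 = 0.
If it is in chest 3 (prior 1/8): the guide has 3 equally likely choices, so probability 1/3; weight (1/8)·(1/3) = 1/24.
If it is in chest 4 (prior 5/16): the guide has 4 equally likely choices, so probability 1/4; weight (5/16)·(1/4) = 5/64.
If it is in chest 5 (prior 3/16): the guide has 3 equally likely choices, so probability 1/3; weight (3/16)·(1/3) = 1/16.
The weights sum to 13/64.
So P(the ruby in chest 5 | the guide opened chest 2) = (1/16) / (13/64) = 4/13.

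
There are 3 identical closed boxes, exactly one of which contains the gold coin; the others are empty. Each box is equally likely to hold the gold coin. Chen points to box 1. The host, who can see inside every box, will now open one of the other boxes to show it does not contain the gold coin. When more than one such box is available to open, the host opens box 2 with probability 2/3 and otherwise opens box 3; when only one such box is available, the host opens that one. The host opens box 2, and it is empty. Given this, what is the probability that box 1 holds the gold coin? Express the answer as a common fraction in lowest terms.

Consider each possible location of the gold coin in turn.
If it is in box 1 (prior 1/3): box 2 is available, opened with probability 2/3; weight (1/3)·(2/3) = 2/9.
If it is in box 2 (prior 1/3): the host opened box 2, so this case is ruled out; weight (1/3)·0 = 0.
If it is in box 3 (prior 1/3): only box 2 is available, probability 1; weight (1/3)·1 = 1/3.
The weights sum to 5/9.
So P(the gold coin in box 1 | the host opened box 2) = (2/9) / (5/9) = 2/5.

2/5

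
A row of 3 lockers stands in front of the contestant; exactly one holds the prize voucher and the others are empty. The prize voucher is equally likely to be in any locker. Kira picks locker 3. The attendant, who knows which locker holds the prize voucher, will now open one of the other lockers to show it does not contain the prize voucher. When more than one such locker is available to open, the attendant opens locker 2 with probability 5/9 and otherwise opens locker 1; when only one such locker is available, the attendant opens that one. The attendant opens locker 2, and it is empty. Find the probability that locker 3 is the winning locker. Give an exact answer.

5/14

Consider each possible location of the prize voucher in turn.
If it is in locker 1 (prior 1/3): only locker 2 is available, probability 1; weight (1/3)·1 = 1/3.
If it is in locker 2 (prior 1/3): the attendant opened locker 2, so this case is ruled out; weight (1/3)·0 = 0.
If it is in locker 3 (prior 1/3): locker 2 is available, opened with probability 5/9; weight (1/3)·(5/9) = 5/27.
The weights sum to 14/27.
So P(the prize voucher in locker 3 | the attendant opened locker 2) = (5/27) / (14/27) = 5/14.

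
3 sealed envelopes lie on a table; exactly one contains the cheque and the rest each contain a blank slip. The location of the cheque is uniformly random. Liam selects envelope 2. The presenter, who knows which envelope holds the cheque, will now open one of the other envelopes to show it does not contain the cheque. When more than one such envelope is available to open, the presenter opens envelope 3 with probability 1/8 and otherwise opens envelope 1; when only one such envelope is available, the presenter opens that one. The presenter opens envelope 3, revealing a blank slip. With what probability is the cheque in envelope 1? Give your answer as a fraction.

Consider each possible location of the cheque in turn.
If it is in envelope 1 (prior 1/3): only envelope 3 is available, probability 1; weight (1/3)·1 = 1/3.
If it is in envelope 2 (prior 1/3): envelope 3 is available, opened with probability 1/8; weight (1/3)·(1/8) = 1/24.
If it is in envelope 3 (prior 1/3): the presenter opened envelope 3, so this case is ruled out; weight (1/3)·0 = 0.
The weights sum to 3/8.
So P(the cheque in envelope 1 | the presenter opened envelope 3) = (1/3) / (3/8) = 8/9.

8/9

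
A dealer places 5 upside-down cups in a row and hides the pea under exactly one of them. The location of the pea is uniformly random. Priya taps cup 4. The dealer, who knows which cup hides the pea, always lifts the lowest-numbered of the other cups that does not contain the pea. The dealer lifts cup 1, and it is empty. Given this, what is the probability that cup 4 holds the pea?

1/4

Condition on the true location of the pea.
If it is under cup 1 (prior 1/5): the dealer opened cup 1, so this case is ruled out; weight (1/5)·0 = 0.
If it is under any of cups 2, 3, 4, and 5 (prior 1/5 each): cup 1 is the lowest-numbered option available, probability 1; weight (1/5)·1 = 1/5 each.
The weights sum to 4/5.
So P(the pea under cup 4 | the dealer opened cup 1) = (1/5) / (4/5) = 1/4.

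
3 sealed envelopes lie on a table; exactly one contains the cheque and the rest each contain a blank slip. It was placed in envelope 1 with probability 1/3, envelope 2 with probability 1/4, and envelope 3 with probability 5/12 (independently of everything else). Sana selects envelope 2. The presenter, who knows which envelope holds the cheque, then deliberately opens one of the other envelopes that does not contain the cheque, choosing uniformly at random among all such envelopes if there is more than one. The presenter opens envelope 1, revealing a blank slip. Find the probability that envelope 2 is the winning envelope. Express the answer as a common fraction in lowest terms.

3/13

Condition on the true location of the cheque.
If it is in envelope 1 (prior 1/3): the presenter opened envelope 1, so this case is ruled out; weight (1/3)·0 = 0.
If it is in envelope 2 (prior 1/4): the presenter has 2 equally likely choices, so probability 1/2; weight (1/4)·(1/2) = 1/8.
If it is in envelope 3 (prior 5/12): the presenter has no choice, probability 1; weight (5/12)·1 = 5/12.
The weights sum to 13/24.
So P(the cheque in envelope 2 | the presenter opened envelope 1) = (1/8) / (13/24) = 3/13.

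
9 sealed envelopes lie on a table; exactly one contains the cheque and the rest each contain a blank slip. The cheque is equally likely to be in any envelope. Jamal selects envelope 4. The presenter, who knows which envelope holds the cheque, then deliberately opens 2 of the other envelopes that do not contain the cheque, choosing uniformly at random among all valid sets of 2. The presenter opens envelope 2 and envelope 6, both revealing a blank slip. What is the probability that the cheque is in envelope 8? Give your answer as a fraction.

Condition on the true location of the cheque.
If it is in any of envelopes 1, 3, 5, 7, 8, and 9 (prior 1/9 each): the presenter has 21 equally likely choices, so probability 1/21; weight (1/9)·(1/21) = 1/189 each.
If it is in either of envelopes 2 and 6 (prior 1/9 each): that envelope was opened and seen not to hold the prize — ruled out; weight (1/9)·0 = 0 each.
If it is in envelope 4 (prior 1/9): the presenter has 28 equally likely choices, so probability 1/28; weight (1/9)·(1/28) = 1/252.
The weights sum to 1/28.
So P(the cheque in envelope 8 | the presenter opened envelope 2 and envelope 6) = (1/189) / (1/28) = 4/27.

4/27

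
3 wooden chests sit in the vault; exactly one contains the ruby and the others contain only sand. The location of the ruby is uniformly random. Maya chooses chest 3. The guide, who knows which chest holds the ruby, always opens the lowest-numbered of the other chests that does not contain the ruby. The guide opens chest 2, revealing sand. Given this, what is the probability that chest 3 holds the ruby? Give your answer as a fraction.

0

Condition on the true location of the ruby.
If it is in chest 1 (prior 1/3): chest 2 is the lowest-numbered option available, probability 1; weight (1/3)·1 = 1/3.
If it is in chest 2 (prior 1/3): the guide opened chest 2, so this case is ruled out; weight (1/3)·0 = 0.
If it is in chest 3 (prior 1/3): the guide would have opened chest 1 instead, probability 0; weight (1/3)·0 = 0.
The weights sum to 1/3.
So P(the ruby in chest 3 | the guide opened chest 2) = 0 / (1/3) = 0.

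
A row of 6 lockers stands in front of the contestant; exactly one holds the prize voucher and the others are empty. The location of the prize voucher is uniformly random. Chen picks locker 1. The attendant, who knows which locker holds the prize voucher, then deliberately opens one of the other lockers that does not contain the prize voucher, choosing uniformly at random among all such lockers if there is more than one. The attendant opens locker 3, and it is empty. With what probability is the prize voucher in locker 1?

1/6

Apply Bayes' rule, conditioning on where the prize voucher actually is.
If it is in locker 1 (prior 1/6): the attendant has 5 equally likely choices, so probability 1/5; weight (1/6)·(1/5) = 1/30.
If it is in any of lockers 2, 4, 5, and 6 (prior 1/6 each): the attendant has 4 equally likely choices, so probability 1/4; weight (1/6)·(1/4) = 1/24 each.
If it is in locker 3 (prior 1/6): the attendant opened locker 3, so this case is ruled out; weight (1/6)·0 = 0.
The weights sum to 1/5.
So P(the prize voucher in locker 1 | the attendant opened locker 3) = (1/30) / (1/5) = 1/6.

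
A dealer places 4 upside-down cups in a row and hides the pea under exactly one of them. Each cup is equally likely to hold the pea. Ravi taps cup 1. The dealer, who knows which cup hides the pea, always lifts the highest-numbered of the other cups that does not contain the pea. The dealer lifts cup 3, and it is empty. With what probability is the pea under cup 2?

Apply Bayes' rule, conditioning on where the pea actually is.
If it is under either of cups 1 and 2 (prior 1/4 each): the dealer would have opened cup 4 instead, probability 0; weight (1/4)·0 = 0 each.
If it is under cup 3 (prior 1/4): the dealer opened cup 3, so this case is ruled out; weight (1/4)·0 = 0.
If it is under cup 4 (prior 1/4): cup 3 is the highest-numbered option available, probability 1; weight (1/4)·1 = 1/4.
The weights sum to 1/4.
So P(the pea under cup 2 | the dealer opened cup 3) = 0 / (1/4) = 0.

0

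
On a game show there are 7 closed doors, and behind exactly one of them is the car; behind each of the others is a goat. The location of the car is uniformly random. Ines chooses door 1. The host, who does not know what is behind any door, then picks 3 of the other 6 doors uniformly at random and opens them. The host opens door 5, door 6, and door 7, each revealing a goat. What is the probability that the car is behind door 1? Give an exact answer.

Because the host chose which doors to open without knowing where the car is, the choice is independent of the prize location. Learning that none of the 3 opened doors holds the car simply rules out those 3 locations and leaves the remaining 4 doors still equally likely by symmetry.
So P(the car behind door 1) = 1/4.

1/4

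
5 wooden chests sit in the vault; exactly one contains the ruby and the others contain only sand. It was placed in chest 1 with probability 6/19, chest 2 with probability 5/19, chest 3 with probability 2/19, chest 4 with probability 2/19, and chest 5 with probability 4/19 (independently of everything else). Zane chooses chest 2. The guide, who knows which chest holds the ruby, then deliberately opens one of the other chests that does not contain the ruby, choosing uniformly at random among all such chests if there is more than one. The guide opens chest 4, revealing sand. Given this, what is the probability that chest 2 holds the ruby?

5/21

Consider each possible location of the ruby in turn.
If it is in chest 1 (prior 6/19): the guide has 3 equally likely choices, so probability 1/3; weight (6/19)·(1/3) = 2/19.
If it is in chest 2 (prior 5/19): the guide has 4 equally likely choices, so probability 1/4; weight (5/19)·(1/4) = 5/76.
If it is in chest 3 (prior 2/19): the guide has 3 equally likely choices, so probability 1/3; weight (2/19)·(1/3) = 2/57.
If it is in chest 4 (prior 2/19): the guide opened chest 4, so this case is ruled out; weight (2/19)·0 = 0.
If it is in chest 5 (prior 4/19): the guide has 3 equally likely choices, so probability 1/3; weight (4/19)·(1/3) = 4/57.
The weights sum to 21/76.
So P(the ruby in chest 2 | the guide opened chest 4) = (5/76) / (21/76) = 5/21.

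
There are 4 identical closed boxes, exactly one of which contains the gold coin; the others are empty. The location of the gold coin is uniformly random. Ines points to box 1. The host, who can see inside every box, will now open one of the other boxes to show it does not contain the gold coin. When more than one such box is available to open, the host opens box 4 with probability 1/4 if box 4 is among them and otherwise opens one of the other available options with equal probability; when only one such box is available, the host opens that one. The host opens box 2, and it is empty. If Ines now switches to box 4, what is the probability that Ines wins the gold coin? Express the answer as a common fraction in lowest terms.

Consider each possible location of the gold coin in turn.
If it is in box 1 (prior 1/4): box 4 is available but not opened; box 2 gets probability (1 − 1/4)/2 = 3/8; weight (1/4)·(3/8) = 3/32.
If it is in box 2 (prior 1/4): the host opened box 2, so this case is ruled out; weight (1/4)·0 = 0.
If it is in box 3 (prior 1/4): box 4 is available but not opened, probability 3/4; weight (1/4)·(3/4) = 3/16.
If it is in box 4 (prior 1/4): box 4 holds the prize so is unavailable; the host chooses uniformly among the 2 others, probability 1/2; weight (1/4)·(1/2) = 1/8.
The weights sum to 13/32.
So P(the gold coin in box 4 | the host opened box 2) = (1/8) / (13/32) = 4/13.

4/13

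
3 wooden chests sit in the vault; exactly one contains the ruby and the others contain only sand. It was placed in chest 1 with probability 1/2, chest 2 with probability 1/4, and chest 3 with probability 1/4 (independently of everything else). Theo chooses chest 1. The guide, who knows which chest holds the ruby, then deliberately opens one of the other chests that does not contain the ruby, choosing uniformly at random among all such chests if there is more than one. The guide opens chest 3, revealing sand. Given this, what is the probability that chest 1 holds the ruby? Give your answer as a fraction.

Consider each possible location of the ruby in turn.
If it is in chest 1 (prior 1/2): the guide has 2 equally likely choices, so probability 1/2; weight (1/2)·(1/2) = 1/4.
If it is in chest 2 (prior 1/4): the guide has no choice, probability 1; weight (1/4)·1 = 1/4.
If it is in chest 3 (prior 1/4): the guide opened chest 3, so this case is ruled out; weight (1/4)·0 = 0.
The weights sum to 1/2.
So P(the ruby in chest 1 | the guide opened chest 3) = (1/4) / (1/2) = 1/2.

1/2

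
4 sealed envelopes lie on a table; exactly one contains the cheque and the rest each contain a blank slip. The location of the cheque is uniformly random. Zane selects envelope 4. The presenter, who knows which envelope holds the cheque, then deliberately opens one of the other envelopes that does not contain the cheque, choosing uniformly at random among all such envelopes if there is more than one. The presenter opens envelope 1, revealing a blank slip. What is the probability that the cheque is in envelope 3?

3/8

Condition on the true location of the cheque.
If it is in envelope 1 (prior 1/4): the presenter opened envelope 1, so this case is ruled out; weight (1/4)·0 = 0.
If it is in either of envelopes 2 and 3 (prior 1/4 each): the presenter has 2 equally likely choices, so probability 1/2; weight (1/4)·(1/2) = 1/8 each.
If it is in envelope 4 (prior 1/4): the presenter has 3 equally likely choices, so probability 1/3; weight (1/4)·(1/3) = 1/12.
The weights sum to 1/3.
So P(the cheque in envelope 3 | the presenter opened envelope 1) = (1/8) / (1/3) = 3/8.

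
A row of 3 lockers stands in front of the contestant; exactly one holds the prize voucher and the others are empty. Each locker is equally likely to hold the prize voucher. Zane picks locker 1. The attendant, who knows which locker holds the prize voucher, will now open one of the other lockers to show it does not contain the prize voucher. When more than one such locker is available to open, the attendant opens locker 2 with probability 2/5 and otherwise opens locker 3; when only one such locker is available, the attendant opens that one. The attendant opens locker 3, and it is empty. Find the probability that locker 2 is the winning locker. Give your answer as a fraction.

Apply Bayes' rule, conditioning on where the prize voucher actually is.
If it is in locker 1 (prior 1/3): locker 2 is available but not opened, probability 3/5; weight (1/3)·(3/5) = 1/5.
If it is in locker 2 (prior 1/3): only locker 3 is available, probability 1; weight (1/3)·1 = 1/3.
If it is in locker 3 (prior 1/3): the attendant opened locker 3, so this case is ruled out; weight (1/3)·0 = 0.
The weights sum to 8/15.
So P(the prize voucher in locker 2 | the attendant opened locker 3) = (1/3) / (8/15) = 5/8.

5/8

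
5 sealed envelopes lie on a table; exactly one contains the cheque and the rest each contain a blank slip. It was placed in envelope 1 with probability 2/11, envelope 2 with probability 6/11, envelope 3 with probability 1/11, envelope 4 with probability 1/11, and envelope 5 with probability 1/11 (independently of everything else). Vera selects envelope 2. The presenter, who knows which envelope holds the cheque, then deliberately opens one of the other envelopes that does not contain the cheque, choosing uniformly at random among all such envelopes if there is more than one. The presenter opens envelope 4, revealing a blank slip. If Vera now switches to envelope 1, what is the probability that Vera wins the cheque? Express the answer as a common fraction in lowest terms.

Apply Bayes' rule, conditioning on where the cheque actually is.
If it is in envelope 1 (prior 2/11): the presenter has 3 equally likely choices, so probability 1/3; weight (2/11)·(1/3) = 2/33.
If it is in envelope 2 (prior 6/11): the presenter has 4 equally likely choices, so probability 1/4; weight (6/11)·(1/4) = 3/22.
If it is in either of envelopes 3 and 5 (prior 1/11 each): the presenter has 3 equally likely choices, so probability 1/3; weight (1/11)·(1/3) = 1/33 each.
If it is in envelope 4 (prior 1/11): the presenter opened envelope 4, so this case is ruled out; weight (1/11)·0 = 0.
The weights sum to 17/66.
So P(the cheque in envelope 1 | the presenter opened envelope 4) = (2/33) / (17/66) = 4/17.

4/17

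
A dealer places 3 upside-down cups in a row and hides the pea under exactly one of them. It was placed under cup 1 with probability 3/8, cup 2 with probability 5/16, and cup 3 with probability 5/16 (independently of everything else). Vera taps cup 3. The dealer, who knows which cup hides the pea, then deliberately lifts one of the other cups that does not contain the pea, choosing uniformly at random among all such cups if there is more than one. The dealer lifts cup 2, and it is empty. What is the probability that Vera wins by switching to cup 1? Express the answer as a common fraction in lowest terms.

Consider each possible location of the pea in turn.
If it is under cup 1 (prior 3/8): the dealer has no choice, probability 1; weight (3/8)·1 = 3/8.
If it is under cup 2 (prior 5/16): the dealer opened cup 2, so this case is ruled out; weight (5/16)·0 = 0.
If it is under cup 3 (prior 5/16): the dealer has 2 equally likely choices, so probability 1/2; weight (5/16)·(1/2) = 5/32.
The weights sum to 17/32.
So P(the pea under cup 1 | the dealer opened cup 2) = (3/8) / (17/32) = 12/17.

12/17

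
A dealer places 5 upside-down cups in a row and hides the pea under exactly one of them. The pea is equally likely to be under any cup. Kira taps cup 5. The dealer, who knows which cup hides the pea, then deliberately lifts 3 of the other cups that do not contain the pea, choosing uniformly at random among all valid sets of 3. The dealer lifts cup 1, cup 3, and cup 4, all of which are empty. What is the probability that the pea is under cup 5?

Apply Bayes' rule, conditioning on where the pea actually is.
If it is under any of cups 1, 3, and 4 (prior 1/5 each): that cup was opened and seen not to hold the prize — ruled out; weight (1/5)·0 = 0 each.
If it is under cup 2 (prior 1/5): the dealer has no choice, probability 1; weight (1/5)·1 = 1/5.
If it is under cup 5 (prior 1/5): the dealer has 4 equally likely choices, so probability 1/4; weight (1/5)·(1/4) = 1/20.
The weights sum to 1/4.
So P(the pea under cup 5 | the dealer opened cup 1, cup 3, and cup 4) = (1/20) / (1/4) = 1/5.

1/5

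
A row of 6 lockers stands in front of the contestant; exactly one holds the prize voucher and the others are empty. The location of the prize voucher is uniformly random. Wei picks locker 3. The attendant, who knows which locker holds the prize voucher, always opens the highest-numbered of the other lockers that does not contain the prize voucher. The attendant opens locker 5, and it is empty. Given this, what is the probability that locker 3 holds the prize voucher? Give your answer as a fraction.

0

Consider each possible location of the prize voucher in turn.
If it is in any of lockers 1, 2, 3, and 4 (prior 1/6 each): the attendant would have opened locker 6 instead, probability 0; weight (1/6)·0 = 0 each.
If it is in locker 5 (prior 1/6): the attendant opened locker 5, so this case is ruled out; weight (1/6)·0 = 0.
If it is in locker 6 (prior 1/6): locker 5 is the highest-numbered option available, probability 1; weight (1/6)·1 = 1/6.
The weights sum to 1/6.
So P(the prize voucher in locker 3 | the attendant opened locker 5) = 0 / (1/6) = 0.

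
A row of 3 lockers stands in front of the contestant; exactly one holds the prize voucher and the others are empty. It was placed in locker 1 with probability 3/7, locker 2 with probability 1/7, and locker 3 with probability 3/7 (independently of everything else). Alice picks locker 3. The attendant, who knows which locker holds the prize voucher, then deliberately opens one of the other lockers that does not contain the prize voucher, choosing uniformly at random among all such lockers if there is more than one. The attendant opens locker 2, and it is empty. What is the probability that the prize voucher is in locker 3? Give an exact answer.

Condition on the true location of the prize voucher.
If it is in locker 1 (prior 3/7): the attendant has no choice, probability 1; weight (3/7)·1 = 3/7.
If it is in locker 2 (prior 1/7): the attendant opened locker 2, so this case is ruled out; weight (1/7)·0 = 0.
If it is in locker 3 (prior 3/7): the attendant has 2 equally likely choices, so probability 1/2; weight (3/7)·(1/2) = 3/14.
The weights sum to 9/14.
So P(the prize voucher in locker 3 | the attendant opened locker 2) = (3/14) / (9/14) = 1/3.

1/3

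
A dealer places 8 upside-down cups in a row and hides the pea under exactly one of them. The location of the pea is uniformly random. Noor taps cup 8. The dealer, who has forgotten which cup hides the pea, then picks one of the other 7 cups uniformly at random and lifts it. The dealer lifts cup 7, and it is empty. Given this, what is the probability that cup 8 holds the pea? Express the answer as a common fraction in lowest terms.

1/7

Consider each possible location of the pea in turn.
If it is under any of cups 1, 2, 3, 4, 5, 6, and 8 (prior 1/8 each): the dealer picks cup 7 with probability 1/7 regardless, and it is not the prize; weight (1/8)·(1/7) = 1/56 each.
If it is under cup 7 (prior 1/8): the dealer opened cup 7, so this case is ruled out; weight (1/8)·0 = 0.
The weights sum to 1/8.
So P(the pea under cup 8 | the dealer opened cup 7) = (1/56) / (1/8) = 1/7.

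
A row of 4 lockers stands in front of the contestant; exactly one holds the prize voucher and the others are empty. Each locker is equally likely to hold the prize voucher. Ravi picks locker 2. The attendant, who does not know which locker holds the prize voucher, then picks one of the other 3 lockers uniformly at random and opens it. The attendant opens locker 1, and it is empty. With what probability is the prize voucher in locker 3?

Consider each possible location of the prize voucher in turn.
If it is in locker 1 (prior 1/4): the attendant opened locker 1, so this case is ruled out; weight (1/4)·0 = 0.
If it is in any of lockers 2, 3, and 4 (prior 1/4 each): the attendant picks locker 1 with probability 1/3 regardless, and it is not the prize; weight (1/4)·(1/3) = 1/12 each.
The weights sum to 1/4.
So P(the prize voucher in locker 3 | the attendant opened locker 1) = (1/12) / (1/4) = 1/3.

1/3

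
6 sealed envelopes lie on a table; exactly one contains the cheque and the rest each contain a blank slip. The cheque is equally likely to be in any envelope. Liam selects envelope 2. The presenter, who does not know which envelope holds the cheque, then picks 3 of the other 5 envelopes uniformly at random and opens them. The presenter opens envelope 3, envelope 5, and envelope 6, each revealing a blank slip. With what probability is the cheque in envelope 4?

1/3

Condition on the true location of the cheque.
If it is in any of envelopes 1, 2, and 4 (prior 1/6 each): the presenter picks exactly this set with probability 1/10 regardless, and none is the prize; weight (1/6)·(1/10) = 1/60 each.
If it is in any of envelopes 3, 5, and 6 (prior 1/6 each): that envelope was opened and seen not to hold the prize — ruled out; weight (1/6)·0 = 0 each.
The weights sum to 1/20.
So P(the cheque in envelope 4 | the presenter opened envelope 3, envelope 5, and envelope 6) = (1/60) / (1/20) = 1/3.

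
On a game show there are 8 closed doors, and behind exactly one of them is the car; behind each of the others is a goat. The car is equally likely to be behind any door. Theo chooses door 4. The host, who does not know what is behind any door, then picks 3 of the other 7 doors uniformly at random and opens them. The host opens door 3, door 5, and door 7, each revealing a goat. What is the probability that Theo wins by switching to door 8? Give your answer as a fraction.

1/5

Because the host chose which doors to open without knowing where the car is, the choice is independent of the prize location. Learning that none of the 3 opened doors holds the car simply rules out those 3 locations and leaves the remaining 5 doors still equally likely by symmetry.
So P(the car behind door 8) = 1/5.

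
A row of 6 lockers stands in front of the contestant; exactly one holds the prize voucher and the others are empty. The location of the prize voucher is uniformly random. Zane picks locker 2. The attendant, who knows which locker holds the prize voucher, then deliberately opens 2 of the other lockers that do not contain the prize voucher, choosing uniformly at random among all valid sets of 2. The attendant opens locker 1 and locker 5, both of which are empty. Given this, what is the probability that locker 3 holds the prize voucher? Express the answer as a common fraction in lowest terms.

5/18

Condition on the true location of the prize voucher.
If it is in either of lockers 1 and 5 (prior 1/6 each): that locker was opened and seen not to hold the prize — ruled out; weight (1/6)·0 = 0 each.
If it is in locker 2 (prior 1/6): the attendant has 10 equally likely choices, so probability 1/10; weight (1/6)·(1/10) = 1/60.
If it is in any of lockers 3, 4, and 6 (prior 1/6 each): the attendant has 6 equally likely choices, so probability 1/6; weight (1/6)·(1/6) = 1/36 each.
The weights sum to 1/10.
So P(the prize voucher in locker 3 | the attendant opened locker 1 and locker 5) = (1/36) / (1/10) = 5/18.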